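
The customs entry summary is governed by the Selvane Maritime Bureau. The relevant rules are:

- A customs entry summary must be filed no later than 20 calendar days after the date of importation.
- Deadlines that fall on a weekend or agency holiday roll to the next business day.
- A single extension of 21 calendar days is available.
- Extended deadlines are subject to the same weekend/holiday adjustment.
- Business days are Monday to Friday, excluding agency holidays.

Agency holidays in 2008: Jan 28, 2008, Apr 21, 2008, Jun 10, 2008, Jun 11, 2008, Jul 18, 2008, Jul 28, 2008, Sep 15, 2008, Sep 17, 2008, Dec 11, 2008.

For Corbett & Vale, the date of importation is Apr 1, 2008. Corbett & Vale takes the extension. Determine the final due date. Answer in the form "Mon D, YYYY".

May 13, 2008

20 calendar days after Apr 1, 2008 is Apr 21, 2008.
Because Apr 21, 2008 is a listed holiday, the deadline becomes Apr 22, 2008 (Tuesday).
The 21-calendar-day extension moves the deadline from Apr 22, 2008 to May 13, 2008.
Since May 13, 2008 is a Tuesday and not a holiday, the date is unchanged.
So the filing is due May 13, 2008.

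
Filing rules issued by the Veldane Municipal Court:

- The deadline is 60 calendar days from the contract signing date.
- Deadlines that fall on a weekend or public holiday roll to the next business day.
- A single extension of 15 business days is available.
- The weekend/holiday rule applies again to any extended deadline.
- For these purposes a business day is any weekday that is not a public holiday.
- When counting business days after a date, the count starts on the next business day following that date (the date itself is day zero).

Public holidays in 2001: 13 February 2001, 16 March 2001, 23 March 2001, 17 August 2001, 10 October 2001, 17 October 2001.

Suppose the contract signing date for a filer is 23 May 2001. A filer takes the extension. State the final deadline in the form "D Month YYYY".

13 August 2001

Trigger date 23 May 2001 + 60 calendar days = 22 July 2001.
22 July 2001 falls on a Sunday. Rolling to the next business day gives 23 July 2001, a Monday.
The 15-business-day extension runs from 23 July 2001 to 13 August 2001.
13 August 2001 falls on a Monday, which is a business day, so no adjustment is needed.
So the filing is due 13 August 2001.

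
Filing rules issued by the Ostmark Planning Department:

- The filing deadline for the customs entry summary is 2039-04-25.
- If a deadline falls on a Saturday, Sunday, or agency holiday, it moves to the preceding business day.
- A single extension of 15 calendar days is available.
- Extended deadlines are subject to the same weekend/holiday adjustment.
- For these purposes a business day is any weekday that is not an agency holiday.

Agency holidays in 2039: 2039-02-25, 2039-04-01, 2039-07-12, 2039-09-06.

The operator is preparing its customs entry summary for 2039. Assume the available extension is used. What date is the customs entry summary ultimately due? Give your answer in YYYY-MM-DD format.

2039-05-10

The statutory due date is 2039-04-25.
2039-04-25 (Monday) is already a business day.
With the 15-day extension, 2039-04-25 becomes 2039-05-10.
Since 2039-05-10 is a Tuesday and not a holiday, the date is unchanged.
So the filing is due 2039-05-10.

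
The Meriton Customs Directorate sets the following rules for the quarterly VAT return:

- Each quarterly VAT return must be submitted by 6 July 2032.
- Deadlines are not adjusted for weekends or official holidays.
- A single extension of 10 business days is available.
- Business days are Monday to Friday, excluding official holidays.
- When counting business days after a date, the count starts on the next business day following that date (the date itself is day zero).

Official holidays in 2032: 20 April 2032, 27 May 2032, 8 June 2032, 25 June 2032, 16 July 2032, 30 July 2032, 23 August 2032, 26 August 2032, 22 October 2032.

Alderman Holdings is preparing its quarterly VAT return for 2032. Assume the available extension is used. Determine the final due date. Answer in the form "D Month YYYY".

The stated deadline is 6 July 2032.
6 July 2032 falls on a Tuesday. The rules make no weekend/holiday allowance, so it remains 6 July 2032.
The 10-business-day extension runs from 6 July 2032 to 21 July 2032.
No adjustment is made for weekends or holidays, so 21 July 2032 stands.
Deadline: 21 July 2032.

21 July 2032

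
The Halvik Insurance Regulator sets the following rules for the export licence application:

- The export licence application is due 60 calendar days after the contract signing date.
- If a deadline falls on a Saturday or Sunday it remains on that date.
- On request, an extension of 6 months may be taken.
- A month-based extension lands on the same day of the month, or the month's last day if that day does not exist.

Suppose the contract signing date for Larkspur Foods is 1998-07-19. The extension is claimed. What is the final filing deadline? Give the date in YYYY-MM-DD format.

From 1998-07-19, 60 calendar days later is 1998-09-17.
No adjustment is made for weekends or holidays, so 1998-09-17 stands.
Applying the 6 months extension: 6 months after 1998-09-17 is 1999-03-17.
1999-03-17 is a Wednesday; no weekend or holiday adjustment applies.
Final deadline: 1999-03-17.

1999-03-17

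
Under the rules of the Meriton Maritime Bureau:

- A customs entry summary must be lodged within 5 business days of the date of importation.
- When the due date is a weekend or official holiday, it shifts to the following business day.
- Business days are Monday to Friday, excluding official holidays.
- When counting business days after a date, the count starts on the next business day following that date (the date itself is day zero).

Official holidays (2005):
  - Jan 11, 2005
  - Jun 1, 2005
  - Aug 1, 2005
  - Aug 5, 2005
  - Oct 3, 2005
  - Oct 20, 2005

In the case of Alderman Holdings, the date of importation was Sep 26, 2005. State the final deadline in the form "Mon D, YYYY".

Oct 4, 2005

5 business days after Sep 26, 2005, excluding weekends and holidays, is Oct 4, 2005.
Oct 4, 2005 is a Tuesday and not a listed holiday, so it stands.
Deadline: Oct 4, 2005.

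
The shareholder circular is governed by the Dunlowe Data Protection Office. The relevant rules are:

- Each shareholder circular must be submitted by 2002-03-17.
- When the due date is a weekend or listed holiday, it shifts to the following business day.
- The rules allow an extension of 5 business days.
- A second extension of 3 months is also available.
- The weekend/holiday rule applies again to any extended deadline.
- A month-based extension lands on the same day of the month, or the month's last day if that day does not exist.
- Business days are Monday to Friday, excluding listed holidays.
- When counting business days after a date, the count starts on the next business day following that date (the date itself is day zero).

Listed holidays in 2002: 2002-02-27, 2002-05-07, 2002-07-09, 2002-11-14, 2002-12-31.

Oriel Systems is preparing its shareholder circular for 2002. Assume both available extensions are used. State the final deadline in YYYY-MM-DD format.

Start from the fixed due date, 2002-03-17.
2002-03-17 is a Sunday; the next business day is 2002-03-18 (Monday).
The 5-business-day extension runs from 2002-03-18 to 2002-03-25.
2002-03-25 (Monday) is already a business day.
The 3 months extension carries 2002-03-25 to 2002-06-25.
2002-06-25 falls on a Tuesday, which is a business day, so no adjustment is needed.
So the filing is due 2002-06-25.

2002-06-25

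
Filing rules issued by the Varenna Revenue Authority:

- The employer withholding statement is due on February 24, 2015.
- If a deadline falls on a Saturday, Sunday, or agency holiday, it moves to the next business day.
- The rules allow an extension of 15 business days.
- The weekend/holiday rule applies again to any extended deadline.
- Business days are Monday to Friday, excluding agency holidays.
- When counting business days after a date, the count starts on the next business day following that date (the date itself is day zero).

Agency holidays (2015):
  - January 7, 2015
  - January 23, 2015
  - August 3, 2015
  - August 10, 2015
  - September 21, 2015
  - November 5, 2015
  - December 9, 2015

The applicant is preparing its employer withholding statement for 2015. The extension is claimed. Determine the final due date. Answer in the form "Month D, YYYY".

March 17, 2015

Start from the fixed due date, February 24, 2015.
February 24, 2015 is a Tuesday and not a listed holiday, so it stands.
Counting 15 further business days from February 24, 2015 reaches March 17, 2015.
March 17, 2015 (Tuesday) is already a business day.
Final deadline: March 17, 2015.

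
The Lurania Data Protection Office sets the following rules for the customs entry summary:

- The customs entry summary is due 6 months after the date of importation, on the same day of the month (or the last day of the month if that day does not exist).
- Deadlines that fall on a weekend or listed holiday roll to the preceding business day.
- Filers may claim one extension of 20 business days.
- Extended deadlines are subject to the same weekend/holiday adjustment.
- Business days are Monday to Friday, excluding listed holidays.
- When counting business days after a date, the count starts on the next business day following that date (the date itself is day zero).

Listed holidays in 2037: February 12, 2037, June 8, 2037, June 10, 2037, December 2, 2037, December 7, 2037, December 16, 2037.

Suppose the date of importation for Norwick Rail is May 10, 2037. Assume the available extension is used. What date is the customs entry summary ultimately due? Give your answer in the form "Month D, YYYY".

December 10, 2037

6 months after May 10, 2037, on the same day of the month, is November 10, 2037.
Since November 10, 2037 is a Tuesday and not a holiday, the date is unchanged.
Applying the 20-business-day extension: 20 business days after November 10, 2037 is December 10, 2037.
December 10, 2037 is a Thursday and not a listed holiday, so it stands.
So the filing is due December 10, 2037.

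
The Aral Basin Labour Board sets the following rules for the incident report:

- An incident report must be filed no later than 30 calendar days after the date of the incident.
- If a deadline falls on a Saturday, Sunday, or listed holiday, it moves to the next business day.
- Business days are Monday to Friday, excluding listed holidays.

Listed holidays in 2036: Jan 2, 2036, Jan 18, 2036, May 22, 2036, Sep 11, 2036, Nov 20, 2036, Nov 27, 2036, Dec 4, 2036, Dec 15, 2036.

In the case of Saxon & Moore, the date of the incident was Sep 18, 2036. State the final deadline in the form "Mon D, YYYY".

Trigger date Sep 18, 2036 + 30 calendar days = Oct 18, 2036.
Oct 18, 2036 falls on a Saturday. Rolling to the next business day gives Oct 20, 2036, a Monday.
So the filing is due Oct 20, 2036.

Oct 20, 2036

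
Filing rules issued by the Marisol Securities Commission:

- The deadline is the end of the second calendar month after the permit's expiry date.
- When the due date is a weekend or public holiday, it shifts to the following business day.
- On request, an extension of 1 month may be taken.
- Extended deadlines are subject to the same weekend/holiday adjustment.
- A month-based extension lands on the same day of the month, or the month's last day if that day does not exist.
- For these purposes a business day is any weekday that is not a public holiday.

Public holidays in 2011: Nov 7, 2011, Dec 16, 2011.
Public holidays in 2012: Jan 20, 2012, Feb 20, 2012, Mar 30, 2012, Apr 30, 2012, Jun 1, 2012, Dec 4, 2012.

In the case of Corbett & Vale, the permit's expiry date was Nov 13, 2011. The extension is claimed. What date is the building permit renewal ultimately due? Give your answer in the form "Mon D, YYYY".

The second month after Nov 13, 2011 is January 2012, whose last day is Jan 31, 2012.
Jan 31, 2012 (Tuesday) is already a business day.
The 1 month extension carries Jan 31, 2012 to Feb 29, 2012 (day 31 does not exist in February, so the month's last day is used).
Feb 29, 2012 falls on a Wednesday, which is a business day, so no adjustment is needed.
The final due date is Feb 29, 2012.

Feb 29, 2012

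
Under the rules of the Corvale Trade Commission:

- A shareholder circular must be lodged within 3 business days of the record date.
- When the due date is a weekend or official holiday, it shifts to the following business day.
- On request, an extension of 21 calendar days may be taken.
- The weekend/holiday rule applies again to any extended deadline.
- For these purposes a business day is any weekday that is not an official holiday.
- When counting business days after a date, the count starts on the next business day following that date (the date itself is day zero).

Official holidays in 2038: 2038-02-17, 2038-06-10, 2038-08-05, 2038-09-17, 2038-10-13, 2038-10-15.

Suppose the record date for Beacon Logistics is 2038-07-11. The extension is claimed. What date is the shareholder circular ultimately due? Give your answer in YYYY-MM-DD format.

Counting 3 business days after 2038-07-11 (skipping weekends and listed holidays) reaches 2038-07-14.
2038-07-14 (Wednesday) is already a business day.
The 21-calendar-day extension moves the deadline from 2038-07-14 to 2038-08-04.
2038-08-04 is a Wednesday and not a listed holiday, so it stands.
So the filing is due 2038-08-04.

2038-08-04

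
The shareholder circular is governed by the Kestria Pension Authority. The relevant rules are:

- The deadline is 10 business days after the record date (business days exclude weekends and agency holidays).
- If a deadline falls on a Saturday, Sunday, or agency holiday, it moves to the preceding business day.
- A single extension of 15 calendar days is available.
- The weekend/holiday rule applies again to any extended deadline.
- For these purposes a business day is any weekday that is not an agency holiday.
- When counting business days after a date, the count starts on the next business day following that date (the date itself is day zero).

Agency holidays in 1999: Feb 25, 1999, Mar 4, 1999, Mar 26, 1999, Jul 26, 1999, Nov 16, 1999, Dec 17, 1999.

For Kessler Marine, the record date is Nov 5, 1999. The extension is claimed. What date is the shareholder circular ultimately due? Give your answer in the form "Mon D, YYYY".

Dec 7, 1999

Counting 10 business days after Nov 5, 1999 (skipping weekends and listed holidays) reaches Nov 22, 1999.
Since Nov 22, 1999 is a Monday and not a holiday, the date is unchanged.
Applying the 15-calendar-day extension: Nov 22, 1999 + 15 days = Dec 7, 1999.
Since Dec 7, 1999 is a Tuesday and not a holiday, the date is unchanged.
Final deadline: Dec 7, 1999.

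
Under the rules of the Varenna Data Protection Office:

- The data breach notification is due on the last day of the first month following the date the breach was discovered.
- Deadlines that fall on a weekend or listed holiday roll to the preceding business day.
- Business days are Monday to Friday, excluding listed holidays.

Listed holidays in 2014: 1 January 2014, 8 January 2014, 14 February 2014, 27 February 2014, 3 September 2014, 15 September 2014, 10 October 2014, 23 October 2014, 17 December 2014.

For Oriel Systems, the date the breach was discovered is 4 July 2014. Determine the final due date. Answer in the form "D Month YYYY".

1 month after 4 July 2014 is August 2014; that month ends on 31 August 2014.
31 August 2014 is a Sunday, so it moves to the preceding business day, 29 August 2014 (Friday).
Deadline: 29 August 2014.

29 August 2014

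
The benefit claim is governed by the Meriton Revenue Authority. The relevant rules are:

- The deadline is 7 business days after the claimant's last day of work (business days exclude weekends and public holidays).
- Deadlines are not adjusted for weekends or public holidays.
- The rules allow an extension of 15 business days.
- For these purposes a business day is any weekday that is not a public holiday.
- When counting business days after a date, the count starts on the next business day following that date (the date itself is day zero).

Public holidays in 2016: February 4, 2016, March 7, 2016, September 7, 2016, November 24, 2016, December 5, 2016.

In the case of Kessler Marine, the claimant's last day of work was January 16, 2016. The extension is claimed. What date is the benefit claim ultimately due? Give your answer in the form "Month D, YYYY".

Counting 7 business days after January 16, 2016 (skipping weekends and listed holidays) reaches January 26, 2016.
No adjustment is made for weekends or holidays, so January 26, 2016 stands.
Counting 15 further business days from January 26, 2016 reaches February 17, 2016.
February 17, 2016 falls on a Wednesday. The rules make no weekend/holiday allowance, so it remains February 17, 2016.
The final due date is February 17, 2016.

February 17, 2016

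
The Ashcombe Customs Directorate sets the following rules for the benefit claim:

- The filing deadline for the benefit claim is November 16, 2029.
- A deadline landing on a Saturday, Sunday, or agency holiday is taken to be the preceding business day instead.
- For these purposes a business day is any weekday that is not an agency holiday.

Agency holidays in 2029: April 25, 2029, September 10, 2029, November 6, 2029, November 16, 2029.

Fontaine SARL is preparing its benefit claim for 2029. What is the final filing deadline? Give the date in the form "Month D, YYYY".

The statutory due date is November 16, 2029.
November 16, 2029 falls on a listed holiday. Rolling to the preceding business day gives November 15, 2029, a Thursday.
Final deadline: November 15, 2029.

November 15, 2029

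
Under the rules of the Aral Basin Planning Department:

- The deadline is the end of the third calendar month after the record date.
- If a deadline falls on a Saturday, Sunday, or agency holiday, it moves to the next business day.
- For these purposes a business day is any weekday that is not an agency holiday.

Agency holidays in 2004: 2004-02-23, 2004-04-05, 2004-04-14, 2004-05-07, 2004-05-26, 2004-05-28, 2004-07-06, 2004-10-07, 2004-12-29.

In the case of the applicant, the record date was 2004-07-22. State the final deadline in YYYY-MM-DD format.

3 months after 2004-07-22 is October 2004; that month ends on 2004-10-31.
Because 2004-10-31 is a Sunday, the deadline becomes 2004-11-01 (Monday).
The final due date is 2004-11-01.

2004-11-01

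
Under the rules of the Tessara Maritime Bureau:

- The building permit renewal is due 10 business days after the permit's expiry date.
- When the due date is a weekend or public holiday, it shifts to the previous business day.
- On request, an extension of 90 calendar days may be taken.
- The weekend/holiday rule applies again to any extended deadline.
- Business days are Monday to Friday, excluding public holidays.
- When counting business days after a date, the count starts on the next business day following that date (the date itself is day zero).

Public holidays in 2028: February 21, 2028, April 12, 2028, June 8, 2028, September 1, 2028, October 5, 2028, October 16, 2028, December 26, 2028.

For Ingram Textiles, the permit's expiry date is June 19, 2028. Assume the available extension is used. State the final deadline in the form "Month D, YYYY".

Starting the day after June 19, 2028 and counting 10 business days lands on July 3, 2028.
Since July 3, 2028 is a Monday and not a holiday, the date is unchanged.
Applying the 90-calendar-day extension: July 3, 2028 + 90 days = October 1, 2028.
October 1, 2028 is a Sunday, so it moves to the preceding business day, September 29, 2028 (Friday).
Final deadline: September 29, 2028.

September 29, 2028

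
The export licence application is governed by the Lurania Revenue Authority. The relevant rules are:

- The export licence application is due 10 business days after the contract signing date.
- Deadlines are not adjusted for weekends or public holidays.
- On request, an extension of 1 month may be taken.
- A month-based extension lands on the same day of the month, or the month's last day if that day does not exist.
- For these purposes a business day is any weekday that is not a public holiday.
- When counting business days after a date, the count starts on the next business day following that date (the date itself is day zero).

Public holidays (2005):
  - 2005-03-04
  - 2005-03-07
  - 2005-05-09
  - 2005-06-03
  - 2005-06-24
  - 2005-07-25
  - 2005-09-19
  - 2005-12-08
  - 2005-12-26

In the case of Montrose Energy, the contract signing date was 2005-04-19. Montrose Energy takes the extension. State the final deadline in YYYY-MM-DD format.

Starting the day after 2005-04-19 and counting 10 business days lands on 2005-05-03.
2005-05-03 is a Tuesday; no weekend or holiday adjustment applies.
Applying the 1 month extension: 1 month after 2005-05-03 is 2005-06-03.
2005-06-03 is a Friday; no weekend or holiday adjustment applies.
The final due date is 2005-06-03.

2005-06-03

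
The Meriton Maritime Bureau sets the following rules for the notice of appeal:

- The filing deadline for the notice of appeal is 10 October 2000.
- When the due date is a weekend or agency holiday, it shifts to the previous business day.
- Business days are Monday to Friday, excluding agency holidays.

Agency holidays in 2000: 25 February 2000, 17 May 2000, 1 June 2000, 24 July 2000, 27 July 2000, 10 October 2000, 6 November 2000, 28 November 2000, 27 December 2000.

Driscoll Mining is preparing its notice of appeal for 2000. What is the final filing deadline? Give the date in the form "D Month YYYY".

Start from the fixed due date, 10 October 2000.
10 October 2000 is a listed holiday, so it moves to the preceding business day, 9 October 2000 (Monday).
The final due date is 9 October 2000.

9 October 2000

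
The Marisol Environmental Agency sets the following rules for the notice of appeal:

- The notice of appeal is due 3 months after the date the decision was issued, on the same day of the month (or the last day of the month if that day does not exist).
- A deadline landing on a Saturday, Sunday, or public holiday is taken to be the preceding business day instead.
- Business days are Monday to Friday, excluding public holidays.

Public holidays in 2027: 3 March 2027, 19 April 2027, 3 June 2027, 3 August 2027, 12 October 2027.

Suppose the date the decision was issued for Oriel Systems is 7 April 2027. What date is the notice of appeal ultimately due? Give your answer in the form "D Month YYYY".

7 July 2027

3 months after 7 April 2027, on the same day of the month, is 7 July 2027.
7 July 2027 is a Wednesday and not a listed holiday, so it stands.
So the filing is due 7 July 2027.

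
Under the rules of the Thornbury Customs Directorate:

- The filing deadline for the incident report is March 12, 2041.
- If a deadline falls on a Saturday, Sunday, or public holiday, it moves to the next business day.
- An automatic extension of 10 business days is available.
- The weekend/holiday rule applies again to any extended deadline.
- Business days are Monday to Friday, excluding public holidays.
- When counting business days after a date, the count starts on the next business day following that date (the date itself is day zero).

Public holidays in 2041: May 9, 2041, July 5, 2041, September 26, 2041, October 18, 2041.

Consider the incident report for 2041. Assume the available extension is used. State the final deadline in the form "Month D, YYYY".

The stated deadline is March 12, 2041.
March 12, 2041 is a Tuesday and not a listed holiday, so it stands.
The 10-business-day extension runs from March 12, 2041 to March 26, 2041.
March 26, 2041 is a Tuesday and not a listed holiday, so it stands.
Deadline: March 26, 2041.

March 26, 2041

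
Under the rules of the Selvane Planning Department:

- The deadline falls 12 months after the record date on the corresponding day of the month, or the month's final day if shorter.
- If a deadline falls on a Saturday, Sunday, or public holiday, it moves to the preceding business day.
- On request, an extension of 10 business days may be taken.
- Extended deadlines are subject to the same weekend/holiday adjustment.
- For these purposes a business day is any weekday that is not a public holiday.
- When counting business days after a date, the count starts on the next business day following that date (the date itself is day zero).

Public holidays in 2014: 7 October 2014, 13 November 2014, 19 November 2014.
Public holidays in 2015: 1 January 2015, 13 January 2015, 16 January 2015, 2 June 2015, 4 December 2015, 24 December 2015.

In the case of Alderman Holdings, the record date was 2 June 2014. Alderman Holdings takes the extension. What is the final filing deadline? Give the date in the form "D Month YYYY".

Moving 12 months forward from 2 June 2014 on the corresponding day gives 2 June 2015.
2 June 2015 is a listed holiday; the preceding business day is 1 June 2015 (Monday).
Counting 10 further business days from 1 June 2015 reaches 16 June 2015.
16 June 2015 falls on a Tuesday, which is a business day, so no adjustment is needed.
Final deadline: 16 June 2015.

16 June 2015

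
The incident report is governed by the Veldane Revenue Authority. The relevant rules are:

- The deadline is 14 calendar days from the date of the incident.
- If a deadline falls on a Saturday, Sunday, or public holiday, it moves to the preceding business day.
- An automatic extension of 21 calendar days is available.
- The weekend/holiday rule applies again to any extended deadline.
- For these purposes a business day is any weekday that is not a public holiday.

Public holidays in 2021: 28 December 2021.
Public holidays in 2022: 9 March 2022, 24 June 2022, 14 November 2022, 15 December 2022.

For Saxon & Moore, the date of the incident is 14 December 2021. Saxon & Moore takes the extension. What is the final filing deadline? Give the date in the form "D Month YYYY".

17 January 2022

Trigger date 14 December 2021 + 14 calendar days = 28 December 2021.
Because 28 December 2021 is a listed holiday, the deadline becomes 27 December 2021 (Monday).
Add the 21 calendar-day extension to 27 December 2021: 17 January 2022.
Since 17 January 2022 is a Monday and not a holiday, the date is unchanged.
Deadline: 17 January 2022.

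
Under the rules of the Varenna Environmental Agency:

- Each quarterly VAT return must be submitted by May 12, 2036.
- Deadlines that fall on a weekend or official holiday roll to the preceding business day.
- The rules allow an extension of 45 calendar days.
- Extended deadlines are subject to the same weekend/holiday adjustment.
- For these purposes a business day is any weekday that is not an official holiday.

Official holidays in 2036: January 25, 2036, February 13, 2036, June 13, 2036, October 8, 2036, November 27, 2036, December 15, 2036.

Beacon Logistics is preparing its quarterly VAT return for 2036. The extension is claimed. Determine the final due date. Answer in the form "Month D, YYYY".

The stated deadline is May 12, 2036.
May 12, 2036 is a Monday and not a listed holiday, so it stands.
The 45-calendar-day extension moves the deadline from May 12, 2036 to June 26, 2036.
June 26, 2036 falls on a Thursday, which is a business day, so no adjustment is needed.
So the filing is due June 26, 2036.

June 26, 2036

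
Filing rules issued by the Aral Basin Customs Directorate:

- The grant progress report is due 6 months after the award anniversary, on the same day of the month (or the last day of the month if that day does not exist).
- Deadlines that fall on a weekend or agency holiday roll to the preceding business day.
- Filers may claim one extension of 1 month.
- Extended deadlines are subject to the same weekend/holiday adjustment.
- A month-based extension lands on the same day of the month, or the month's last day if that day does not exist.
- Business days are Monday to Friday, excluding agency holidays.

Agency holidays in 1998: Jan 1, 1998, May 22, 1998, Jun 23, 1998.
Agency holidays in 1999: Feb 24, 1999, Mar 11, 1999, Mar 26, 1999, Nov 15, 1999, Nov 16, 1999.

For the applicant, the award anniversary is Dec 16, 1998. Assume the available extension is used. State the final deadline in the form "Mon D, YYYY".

Moving 6 months forward from Dec 16, 1998 on the corresponding day gives Jun 16, 1999.
Jun 16, 1999 falls on a Wednesday, which is a business day, so no adjustment is needed.
The 1 month extension carries Jun 16, 1999 to Jul 16, 1999.
Jul 16, 1999 (Friday) is already a business day.
The final due date is Jul 16, 1999.

Jul 16, 1999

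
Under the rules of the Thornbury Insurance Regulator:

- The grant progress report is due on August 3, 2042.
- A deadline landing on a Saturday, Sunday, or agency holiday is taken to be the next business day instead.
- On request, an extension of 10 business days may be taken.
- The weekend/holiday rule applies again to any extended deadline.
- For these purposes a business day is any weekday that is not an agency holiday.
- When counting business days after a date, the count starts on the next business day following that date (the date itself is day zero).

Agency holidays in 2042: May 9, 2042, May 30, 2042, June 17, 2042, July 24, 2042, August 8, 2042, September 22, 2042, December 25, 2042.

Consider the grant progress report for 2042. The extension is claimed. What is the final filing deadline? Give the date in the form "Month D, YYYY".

Start from the fixed due date, August 3, 2042.
August 3, 2042 is a Sunday, so it moves to the next business day, August 4, 2042 (Monday).
Applying the 10-business-day extension: 10 business days after August 4, 2042 is August 19, 2042.
Since August 19, 2042 is a Tuesday and not a holiday, the date is unchanged.
So the filing is due August 19, 2042.

August 19, 2042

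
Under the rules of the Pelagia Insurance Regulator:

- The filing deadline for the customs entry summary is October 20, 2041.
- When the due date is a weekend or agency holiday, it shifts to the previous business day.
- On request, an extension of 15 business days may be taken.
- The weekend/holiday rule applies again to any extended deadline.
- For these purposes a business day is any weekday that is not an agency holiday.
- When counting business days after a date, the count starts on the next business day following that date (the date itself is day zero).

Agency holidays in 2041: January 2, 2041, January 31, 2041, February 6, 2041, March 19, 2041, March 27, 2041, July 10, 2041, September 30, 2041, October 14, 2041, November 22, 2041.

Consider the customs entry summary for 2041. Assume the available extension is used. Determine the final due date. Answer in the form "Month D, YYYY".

November 8, 2041

The statutory due date is October 20, 2041.
Because October 20, 2041 is a Sunday, the deadline becomes October 18, 2041 (Friday).
The 15-business-day extension runs from October 18, 2041 to November 8, 2041.
Since November 8, 2041 is a Friday and not a holiday, the date is unchanged.
Deadline: November 8, 2041.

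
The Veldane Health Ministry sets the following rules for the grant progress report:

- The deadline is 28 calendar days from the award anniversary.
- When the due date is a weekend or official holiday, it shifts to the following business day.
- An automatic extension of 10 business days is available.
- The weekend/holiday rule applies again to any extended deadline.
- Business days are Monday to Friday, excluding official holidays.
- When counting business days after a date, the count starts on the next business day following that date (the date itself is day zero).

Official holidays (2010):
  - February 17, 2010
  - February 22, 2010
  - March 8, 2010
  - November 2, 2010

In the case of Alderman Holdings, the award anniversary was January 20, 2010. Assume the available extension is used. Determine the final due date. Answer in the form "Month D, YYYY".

March 5, 2010

Adding 28 calendar days to January 20, 2010 gives February 17, 2010.
Because February 17, 2010 is a listed holiday, the deadline becomes February 18, 2010 (Thursday).
The 10-business-day extension runs from February 18, 2010 to March 5, 2010.
Since March 5, 2010 is a Friday and not a holiday, the date is unchanged.
So the filing is due March 5, 2010.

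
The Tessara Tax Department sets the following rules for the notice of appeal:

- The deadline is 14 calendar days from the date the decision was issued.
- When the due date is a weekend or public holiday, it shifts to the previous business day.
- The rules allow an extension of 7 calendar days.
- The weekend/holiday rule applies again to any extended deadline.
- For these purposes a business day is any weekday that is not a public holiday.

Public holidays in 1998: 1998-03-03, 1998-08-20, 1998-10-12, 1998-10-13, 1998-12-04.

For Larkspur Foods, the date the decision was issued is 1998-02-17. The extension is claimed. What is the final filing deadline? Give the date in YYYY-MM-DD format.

1998-03-09

From 1998-02-17, 14 calendar days later is 1998-03-03.
1998-03-03 is a listed holiday, so it moves to the preceding business day, 1998-03-02 (Monday).
Add the 7 calendar-day extension to 1998-03-02: 1998-03-09.
1998-03-09 (Monday) is already a business day.
Final deadline: 1998-03-09.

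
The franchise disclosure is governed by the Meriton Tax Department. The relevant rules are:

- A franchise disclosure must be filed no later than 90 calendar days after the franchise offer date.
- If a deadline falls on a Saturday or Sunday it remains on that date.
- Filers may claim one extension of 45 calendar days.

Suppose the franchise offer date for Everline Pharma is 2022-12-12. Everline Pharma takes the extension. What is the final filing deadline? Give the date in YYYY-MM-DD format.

Trigger date 2022-12-12 + 90 calendar days = 2023-03-12.
No adjustment is made for weekends or holidays, so 2023-03-12 stands.
The 45-calendar-day extension moves the deadline from 2023-03-12 to 2023-04-26.
No adjustment is made for weekends or holidays, so 2023-04-26 stands.
So the filing is due 2023-04-26.

2023-04-26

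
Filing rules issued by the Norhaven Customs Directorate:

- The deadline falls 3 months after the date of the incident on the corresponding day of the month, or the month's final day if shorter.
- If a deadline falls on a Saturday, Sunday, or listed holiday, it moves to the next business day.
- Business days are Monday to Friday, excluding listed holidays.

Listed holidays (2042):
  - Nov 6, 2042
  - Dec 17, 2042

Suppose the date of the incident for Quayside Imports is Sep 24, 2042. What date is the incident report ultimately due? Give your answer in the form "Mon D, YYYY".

Dec 24, 2042

Moving 3 months forward from Sep 24, 2042 on the corresponding day gives Dec 24, 2042.
Dec 24, 2042 is a Wednesday and not a listed holiday, so it stands.
Deadline: Dec 24, 2042.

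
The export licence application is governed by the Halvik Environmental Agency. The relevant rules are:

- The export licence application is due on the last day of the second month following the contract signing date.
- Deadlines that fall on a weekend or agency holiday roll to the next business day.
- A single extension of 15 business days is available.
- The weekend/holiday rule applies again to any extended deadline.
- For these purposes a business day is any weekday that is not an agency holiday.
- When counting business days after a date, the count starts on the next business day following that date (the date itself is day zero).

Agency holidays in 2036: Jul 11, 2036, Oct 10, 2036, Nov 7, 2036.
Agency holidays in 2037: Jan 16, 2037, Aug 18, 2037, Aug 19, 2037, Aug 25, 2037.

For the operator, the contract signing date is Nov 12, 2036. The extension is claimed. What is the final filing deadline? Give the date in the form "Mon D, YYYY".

2 months after Nov 12, 2036 is January 2037; that month ends on Jan 31, 2037.
Jan 31, 2037 falls on a Saturday. Rolling to the next business day gives Feb 2, 2037, a Monday.
Counting 15 further business days from Feb 2, 2037 reaches Feb 23, 2037.
Since Feb 23, 2037 is a Monday and not a holiday, the date is unchanged.
Deadline: Feb 23, 2037.

Feb 23, 2037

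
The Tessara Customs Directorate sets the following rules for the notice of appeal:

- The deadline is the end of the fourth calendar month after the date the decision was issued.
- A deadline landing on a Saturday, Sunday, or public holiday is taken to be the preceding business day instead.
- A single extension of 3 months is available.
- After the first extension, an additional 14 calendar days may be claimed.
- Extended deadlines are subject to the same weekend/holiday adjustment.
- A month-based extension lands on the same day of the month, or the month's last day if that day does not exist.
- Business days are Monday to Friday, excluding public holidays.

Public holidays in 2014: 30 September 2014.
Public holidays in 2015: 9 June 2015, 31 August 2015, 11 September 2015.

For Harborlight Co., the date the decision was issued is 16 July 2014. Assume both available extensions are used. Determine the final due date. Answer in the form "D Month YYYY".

13 March 2015

The fourth month after 16 July 2014 is November 2014, whose last day is 30 November 2014.
30 November 2014 falls on a Sunday. Rolling to the preceding business day gives 28 November 2014, a Friday.
Applying the 3 months extension: 3 months after 28 November 2014 is 28 February 2015.
28 February 2015 is a Saturday, so it moves to the preceding business day, 27 February 2015 (Friday).
Add the 14 calendar-day extension to 27 February 2015: 13 March 2015.
13 March 2015 falls on a Friday, which is a business day, so no adjustment is needed.
So the filing is due 13 March 2015.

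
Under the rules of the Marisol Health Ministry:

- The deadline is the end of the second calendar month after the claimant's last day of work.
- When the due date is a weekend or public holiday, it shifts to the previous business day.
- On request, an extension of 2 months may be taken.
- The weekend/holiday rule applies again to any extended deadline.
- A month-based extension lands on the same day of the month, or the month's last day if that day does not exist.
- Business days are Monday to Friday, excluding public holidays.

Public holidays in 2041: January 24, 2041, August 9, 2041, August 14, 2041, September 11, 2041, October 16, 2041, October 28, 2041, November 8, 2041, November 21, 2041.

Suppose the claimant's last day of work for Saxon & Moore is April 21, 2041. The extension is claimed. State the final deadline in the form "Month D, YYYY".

2 months after April 21, 2041 is June 2041; that month ends on June 30, 2041.
June 30, 2041 falls on a Sunday. Rolling to the preceding business day gives June 28, 2041, a Friday.
The 2 months extension carries June 28, 2041 to August 28, 2041.
August 28, 2041 (Wednesday) is already a business day.
Deadline: August 28, 2041.

August 28, 2041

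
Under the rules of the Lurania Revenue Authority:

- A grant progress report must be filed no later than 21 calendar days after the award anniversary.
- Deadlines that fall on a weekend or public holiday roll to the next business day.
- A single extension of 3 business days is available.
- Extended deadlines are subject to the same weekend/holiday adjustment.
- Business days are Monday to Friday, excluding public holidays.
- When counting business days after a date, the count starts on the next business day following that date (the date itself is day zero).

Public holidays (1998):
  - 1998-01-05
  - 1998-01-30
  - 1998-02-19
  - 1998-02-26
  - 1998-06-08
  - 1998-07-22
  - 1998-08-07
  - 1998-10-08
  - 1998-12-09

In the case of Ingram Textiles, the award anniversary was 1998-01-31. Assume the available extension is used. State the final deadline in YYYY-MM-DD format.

Adding 21 calendar days to 1998-01-31 gives 1998-02-21.
1998-02-21 is a Saturday; the next business day is 1998-02-23 (Monday).
Counting 3 further business days from 1998-02-23 reaches 1998-02-27.
1998-02-27 (Friday) is already a business day.
Final deadline: 1998-02-27.

1998-02-27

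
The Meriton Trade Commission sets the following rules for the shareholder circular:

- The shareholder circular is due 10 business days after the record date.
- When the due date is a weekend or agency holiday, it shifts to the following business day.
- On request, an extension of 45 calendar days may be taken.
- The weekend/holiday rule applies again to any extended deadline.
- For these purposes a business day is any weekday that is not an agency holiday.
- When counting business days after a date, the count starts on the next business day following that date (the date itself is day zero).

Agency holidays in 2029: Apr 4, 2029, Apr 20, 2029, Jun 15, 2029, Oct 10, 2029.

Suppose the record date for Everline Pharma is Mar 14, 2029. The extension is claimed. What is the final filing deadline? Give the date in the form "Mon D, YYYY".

Starting the day after Mar 14, 2029 and counting 10 business days lands on Mar 28, 2029.
Mar 28, 2029 (Wednesday) is already a business day.
With the 45-day extension, Mar 28, 2029 becomes May 12, 2029.
May 12, 2029 falls on a Saturday. Rolling to the next business day gives May 14, 2029, a Monday.
The final due date is May 14, 2029.

May 14, 2029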